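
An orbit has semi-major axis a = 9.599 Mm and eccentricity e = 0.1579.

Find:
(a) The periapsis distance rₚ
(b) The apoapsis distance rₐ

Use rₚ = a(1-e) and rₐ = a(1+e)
a = 9.599 Mm = 9.599 × 10^6 m
e = 0.1579:  1 − e = 0.8421,  1 + e = 1.1579
(a) rₚ = a(1 − e) = 9.599 × 10^6 m × 0.8421 = 8.08332 × 10^6 m ≈ 8.083 Mm
(b) rₐ = a(1 + e) = 9.599 × 10^6 m × 1.1579 = 1.11147 × 10^7 m ≈ 11.11 Mm

Final answer:
(a) rₚ = 8.083 Mm
(b) rₐ = 11.11 Mm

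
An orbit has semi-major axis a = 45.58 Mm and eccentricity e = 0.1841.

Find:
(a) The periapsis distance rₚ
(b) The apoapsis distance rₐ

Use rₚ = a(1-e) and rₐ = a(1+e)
a = 45.58 Mm = 4.558 × 10^7 m
e = 0.1841:  1 − e = 0.8159,  1 + e = 1.1841
(a) rₚ = a(1 − e) = 4.558 × 10^7 m × 0.8159 = 3.71887 × 10^7 m ≈ 37.19 Mm
(b) rₐ = a(1 + e) = 4.558 × 10^7 m × 1.1841 = 5.39713 × 10^7 m ≈ 53.97 Mm

Final answer:
(a) rₚ = 37.19 Mm
(b) rₐ = 53.97 Mm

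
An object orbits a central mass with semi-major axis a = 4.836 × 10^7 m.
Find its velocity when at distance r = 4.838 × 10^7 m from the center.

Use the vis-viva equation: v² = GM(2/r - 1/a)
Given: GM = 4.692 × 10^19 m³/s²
a = 4.836 × 10^7 m
r = 4.838 × 10^7 m
GM = 4.692 × 10^19 m³/s²
2/r − 1/a = 4.13394 × 10^-8 − 2.06782 × 10^-8 = 2.06611 × 10^-8 m⁻¹
v² = GM (2/r − 1/a) = 9.69421 × 10^11 m²/s²
v = 984592 m/s ≈ 984.6 km/s

Final answer: 984.6 km/s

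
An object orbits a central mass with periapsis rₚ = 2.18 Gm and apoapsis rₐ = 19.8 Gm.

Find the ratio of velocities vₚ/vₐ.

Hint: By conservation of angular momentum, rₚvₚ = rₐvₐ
rₚ = 2.18 Gm = 2.18 × 10^9 m
rₐ = 19.8 Gm = 1.98 × 10^10 m
rₚvₚ = rₐvₐ  ⇒  vₚ/vₐ = rₐ/rₚ
vₚ/vₐ = (1.98 × 10^10) / (2.18 × 10^9) = 9.08257

Final answer: vₚ/vₐ = 9.083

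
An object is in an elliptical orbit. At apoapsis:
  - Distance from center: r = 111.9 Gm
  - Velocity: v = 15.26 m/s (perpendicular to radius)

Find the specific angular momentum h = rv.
r = 111.9 Gm = 1.119 × 10^11 m
v = 15.26 m/s
h = rv = 1.119 × 10^11 × 15.26 = 1.70759 × 10^12 m²/s ≈ 1.708 × 10^12 m²/s

Final answer: h = 1.708 × 10^12 m²/s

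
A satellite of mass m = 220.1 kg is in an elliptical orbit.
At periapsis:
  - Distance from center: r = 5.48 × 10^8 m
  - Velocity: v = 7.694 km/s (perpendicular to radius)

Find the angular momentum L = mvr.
r = 5.48 × 10^8 m
v = 7.694 km/s = 7694 m/s
vr = 7694 × 5.48 × 10^8 = 4.21631 × 10^12 m²/s
L = m × vr = 220.1 × 4.21631 × 10^12 = 9.2801 × 10^14 kg·m²/s ≈ 9.28 × 10^14 kg·m²/s

Final answer: L = 9.28 × 10^14 kg·m²/s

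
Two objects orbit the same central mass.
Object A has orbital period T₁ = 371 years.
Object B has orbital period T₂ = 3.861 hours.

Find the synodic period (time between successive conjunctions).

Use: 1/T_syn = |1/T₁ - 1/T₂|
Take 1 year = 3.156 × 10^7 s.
T₁ = 371 years = 1.17088 × 10^10 s
T₂ = 3.861 hours = 13899.6 s
1/T₁ = 8.54061 × 10^-11 s⁻¹
1/T₂ = 7.19445 × 10^-5 s⁻¹
|1/T₁ − 1/T₂| = 7.19444 × 10^-5 s⁻¹
T_syn = 1 / |1/T₁ − 1/T₂| = 13899.6 s ≈ 3.861 hours

Final answer: T_syn = 3.861 hours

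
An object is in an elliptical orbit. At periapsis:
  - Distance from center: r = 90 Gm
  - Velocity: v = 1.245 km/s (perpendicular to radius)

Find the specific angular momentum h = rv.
r = 90 Gm = 9 × 10^10 m
v = 1.245 km/s = 1245 m/s
h = rv = 9 × 10^10 × 1245 = 1.1205 × 10^14 m²/s ≈ 1.12 × 10^14 m²/s

Final answer: h = 1.12 × 10^14 m²/s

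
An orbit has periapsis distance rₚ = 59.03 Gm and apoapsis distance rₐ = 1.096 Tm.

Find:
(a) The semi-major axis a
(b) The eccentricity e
rₚ = 59.03 Gm = 5.903 × 10^10 m
rₐ = 1.096 Tm = 1.096 × 10^12 m
(a) a = (rₚ + rₐ)/2 = 5.77515 × 10^11 m ≈ 577.5 Gm
(b) e = (rₐ − rₚ)/(rₐ + rₚ) = (1.03697 × 10^12) / (1.15503 × 10^12) = 0.897786

Final answer:
(a) a = 577.5 Gm
(b) e = 0.8978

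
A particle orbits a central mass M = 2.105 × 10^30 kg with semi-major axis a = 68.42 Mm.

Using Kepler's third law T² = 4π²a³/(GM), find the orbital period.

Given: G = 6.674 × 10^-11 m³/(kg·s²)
M = 2.105 × 10^30 kg
GM = G × M = 6.674 × 10^-11 × 2.105 × 10^30 = 1.40488 × 10^20 m³/s²
a = 68.42 Mm = 6.842 × 10^7 m
a³ = 3.20294 × 10^23 m³
T = 2π √(a³/GM) = 2π √((3.20294 × 10^23) / (1.40488 × 10^20)) = 2π × 47.748 s
T = 300.01 s ≈ 5 minutes

Final answer: 5 minutes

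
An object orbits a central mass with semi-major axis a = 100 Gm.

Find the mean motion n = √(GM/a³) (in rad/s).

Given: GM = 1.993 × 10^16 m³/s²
a = 100 Gm = 1 × 10^11 m
GM = 1.993 × 10^16 m³/s²
a³ = 1 × 10^33 m³
GM/a³ = (1.993 × 10^16) / (1 × 10^33) = 1.993 × 10^-17 s⁻²
n = √(GM/a³) = 4.4643 × 10^-9 rad/s ≈ 4.464 × 10^-9 rad/s

Final answer: n = 4.464 × 10^-9 rad/s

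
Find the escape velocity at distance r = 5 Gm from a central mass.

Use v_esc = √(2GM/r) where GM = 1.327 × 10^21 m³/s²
r = 5 Gm = 5 × 10^9 m
GM = 1.327 × 10^21 m³/s²
2GM/r = 2 × (1.327 × 10^21) / (5 × 10^9) = 5.308 × 10^11 m²/s²
v_esc = √(2GM/r) = 728560 m/s ≈ 728.6 km/s

Final answer: 728.6 km/s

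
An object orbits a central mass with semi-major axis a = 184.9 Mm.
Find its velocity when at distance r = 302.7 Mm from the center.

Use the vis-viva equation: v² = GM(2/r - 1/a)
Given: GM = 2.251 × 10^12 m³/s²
a = 184.9 Mm = 1.849 × 10^8 m
r = 302.7 Mm = 3.027 × 10^8 m
GM = 2.251 × 10^12 m³/s²
2/r − 1/a = 6.6072 × 10^-9 − 5.40833 × 10^-9 = 1.19887 × 10^-9 m⁻¹
v² = GM (2/r − 1/a) = 2698.66 m²/s²
v = 51.9487 m/s ≈ 51.95 m/s

Final answer: 51.95 m/s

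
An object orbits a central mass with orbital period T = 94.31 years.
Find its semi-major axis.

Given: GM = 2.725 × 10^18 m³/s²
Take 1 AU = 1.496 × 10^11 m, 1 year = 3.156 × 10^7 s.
T = 94.31 years = 2.97642 × 10^9 s
GM = 2.725 × 10^18 m³/s²
Kepler's third law: a³ = GM T² / (4π²)
T² = 8.8591 × 10^18 s²
a³ = (2.725 × 10^18) × (8.8591 × 10^18) / (4π²) = 6.115 × 10^35 m³
a = (a³)^(1/3) = 8.48787 × 10^11 m ≈ 5.674 AU

Final answer: 5.674 AU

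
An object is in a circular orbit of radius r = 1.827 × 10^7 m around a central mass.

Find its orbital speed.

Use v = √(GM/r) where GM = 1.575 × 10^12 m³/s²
r = 1.827 × 10^7 m
GM = 1.575 × 10^12 m³/s²
GM/r = (1.575 × 10^12) / (1.827 × 10^7) = 86206.9 m²/s²
v = √(GM/r) = 293.61 m/s ≈ 293.6 m/s

Final answer: 293.6 m/s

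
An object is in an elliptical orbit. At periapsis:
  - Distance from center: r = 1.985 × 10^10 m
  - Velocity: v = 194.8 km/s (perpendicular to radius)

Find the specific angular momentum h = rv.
r = 1.985 × 10^10 m
v = 194.8 km/s = 194800 m/s
h = rv = 1.985 × 10^10 × 194800 = 3.86678 × 10^15 m²/s ≈ 3.867 × 10^15 m²/s

Final answer: h = 3.867 × 10^15 m²/s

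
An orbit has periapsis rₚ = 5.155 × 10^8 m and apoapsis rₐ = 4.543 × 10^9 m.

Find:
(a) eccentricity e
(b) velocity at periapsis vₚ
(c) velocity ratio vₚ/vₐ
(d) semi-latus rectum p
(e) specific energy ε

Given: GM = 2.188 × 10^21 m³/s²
rₚ = 5.155 × 10^8 m
rₐ = 4.543 × 10^9 m
GM = 2.188 × 10^21 m³/s²
a = (rₚ + rₐ)/2 = 2.52925 × 10^9 m
e = (rₐ − rₚ)/(rₐ + rₚ) = (4.0275 × 10^9) / (5.0585 × 10^9) = 0.796185
(a) e = 0.796185 ≈ 0.7962
(b) vₚ² = GM (2/rₚ − 1/a) = 2.188 × 10^21 × (3.87973 × 10^-9 − 3.95374 × 10^-10) = 7.62377 × 10^12 m²/s²;  vₚ = 2.76112 × 10^6 m/s ≈ 2761 km/s
(c) vₚ/vₐ = rₐ/rₚ (angular momentum) = (4.543 × 10^9) / (5.155 × 10^8) = 8.8128 ≈ 8.813
(d) 1 − e² = 0.36609;  p = a(1 − e²) = 2.52925 × 10^9 × 0.36609 = 9.25933 × 10^8 m ≈ 9.259 × 10^8 m
(e) 2a = 5.0585 × 10^9 m;  ε = −GM/(2a) = -4.32539 × 10^11 J/kg ≈ -432.5 GJ/kg

Final answer:
(a) eccentricity e = 0.7962
(b) velocity at periapsis vₚ = 2761 km/s
(c) velocity ratio vₚ/vₐ = 8.813
(d) semi-latus rectum p = 9.259 × 10^8 m
(e) specific energy ε = -432.5 GJ/kg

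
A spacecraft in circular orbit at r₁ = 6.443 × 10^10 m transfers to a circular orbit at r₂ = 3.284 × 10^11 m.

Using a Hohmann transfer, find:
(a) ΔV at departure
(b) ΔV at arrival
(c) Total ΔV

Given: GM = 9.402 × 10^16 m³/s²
r₁ = 6.443 × 10^10 m
r₂ = 3.284 × 10^11 m
GM = 9.402 × 10^16 m³/s²
Transfer ellipse: a_t = (r₁ + r₂)/2 = 1.96415 × 10^11 m
Circular speed at r₁: v₁ = √(GM/r₁) = 1208 m/s
Transfer speed at r₁ (periapsis): v₁ₜ = √(GM(2/r₁ − 1/a_t)) = 1562 m/s
(a) ΔV₁ = v₁ₜ − v₁ = 354 m/s ≈ 354 m/s
Circular speed at r₂: v₂ = √(GM/r₂) = 535.067 m/s
Transfer speed at r₂ (apoapsis): v₂ₜ = √(GM(2/r₂ − 1/a_t)) = 306.454 m/s
(b) ΔV₂ = v₂ − v₂ₜ = 228.613 m/s ≈ 228.6 m/s
(c) ΔV_total = ΔV₁ + ΔV₂ = 582.613 m/s ≈ 582.6 m/s

Final answer:
(a) ΔV₁ = 354 m/s
(b) ΔV₂ = 228.6 m/s
(c) ΔV_total = 582.6 m/s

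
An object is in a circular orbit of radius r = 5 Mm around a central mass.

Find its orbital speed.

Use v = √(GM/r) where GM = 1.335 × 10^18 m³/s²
r = 5 Mm = 5 × 10^6 m
GM = 1.335 × 10^18 m³/s²
GM/r = (1.335 × 10^18) / (5 × 10^6) = 2.67 × 10^11 m²/s²
v = √(GM/r) = 516720 m/s ≈ 516.7 km/s

Final answer: 516.7 km/s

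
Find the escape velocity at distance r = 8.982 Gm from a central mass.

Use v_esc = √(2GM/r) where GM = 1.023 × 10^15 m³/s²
r = 8.982 Gm = 8.982 × 10^9 m
GM = 1.023 × 10^15 m³/s²
2GM/r = 2 × (1.023 × 10^15) / (8.982 × 10^9) = 227789 m²/s²
v_esc = √(2GM/r) = 477.272 m/s ≈ 477.3 m/s

Final answer: 477.3 m/s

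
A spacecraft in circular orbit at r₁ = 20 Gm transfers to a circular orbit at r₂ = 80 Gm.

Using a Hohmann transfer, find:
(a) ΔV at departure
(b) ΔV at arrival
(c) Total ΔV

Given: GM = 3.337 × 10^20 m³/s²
r₁ = 20 Gm = 2 × 10^10 m
r₂ = 80 Gm = 8 × 10^10 m
GM = 3.337 × 10^20 m³/s²
Transfer ellipse: a_t = (r₁ + r₂)/2 = 5 × 10^10 m
Circular speed at r₁: v₁ = √(GM/r₁) = 129170 m/s
Transfer speed at r₁ (periapsis): v₁ₜ = √(GM(2/r₁ − 1/a_t)) = 163389 m/s
(a) ΔV₁ = v₁ₜ − v₁ = 34218.7 m/s ≈ 34.22 km/s
Circular speed at r₂: v₂ = √(GM/r₂) = 64585.2 m/s
Transfer speed at r₂ (apoapsis): v₂ₜ = √(GM(2/r₂ − 1/a_t)) = 40847.3 m/s
(b) ΔV₂ = v₂ − v₂ₜ = 23737.9 m/s ≈ 23.74 km/s
(c) ΔV_total = ΔV₁ + ΔV₂ = 57956.6 m/s ≈ 57.96 km/s

Final answer:
(a) ΔV₁ = 34.22 km/s
(b) ΔV₂ = 23.74 km/s
(c) ΔV_total = 57.96 km/s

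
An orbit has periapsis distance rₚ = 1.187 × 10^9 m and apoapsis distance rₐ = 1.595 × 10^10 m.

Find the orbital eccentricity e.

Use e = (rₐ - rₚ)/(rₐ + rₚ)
rₚ = 1.187 × 10^9 m
rₐ = 1.595 × 10^10 m
rₐ − rₚ = 1.4763 × 10^10 m
rₐ + rₚ = 1.7137 × 10^10 m
e = (rₐ − rₚ)/(rₐ + rₚ) = 0.861469

Final answer: e = 0.8615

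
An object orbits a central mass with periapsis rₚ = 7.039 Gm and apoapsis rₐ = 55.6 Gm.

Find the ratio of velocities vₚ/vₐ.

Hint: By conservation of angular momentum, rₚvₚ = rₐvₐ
rₚ = 7.039 Gm = 7.039 × 10^9 m
rₐ = 55.6 Gm = 5.56 × 10^10 m
rₚvₚ = rₐvₐ  ⇒  vₚ/vₐ = rₐ/rₚ
vₚ/vₐ = (5.56 × 10^10) / (7.039 × 10^9) = 7.89885

Final answer: vₚ/vₐ = 7.899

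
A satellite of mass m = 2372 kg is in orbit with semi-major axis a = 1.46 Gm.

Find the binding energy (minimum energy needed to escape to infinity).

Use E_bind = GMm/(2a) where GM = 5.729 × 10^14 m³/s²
a = 1.46 Gm = 1.46 × 10^9 m
GM = 5.729 × 10^14 m³/s²
m = 2372 kg
GMm = 5.729 × 10^14 × 2372 = 1.35892 × 10^18 m³·kg/s²
2a = 2.92 × 10^9 m
E_bind = GMm/(2a) = 4.65383 × 10^8 J ≈ 465.4 MJ

Final answer: 465.4 MJ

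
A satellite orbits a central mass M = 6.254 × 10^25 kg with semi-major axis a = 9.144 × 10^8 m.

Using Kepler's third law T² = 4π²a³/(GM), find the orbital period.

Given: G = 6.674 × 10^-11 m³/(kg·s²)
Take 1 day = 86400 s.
M = 6.254 × 10^25 kg
GM = G × M = 6.674 × 10^-11 × 6.254 × 10^25 = 4.17392 × 10^15 m³/s²
a = 9.144 × 10^8 m
a³ = 7.64555 × 10^26 m³
T = 2π √(a³/GM) = 2π √((7.64555 × 10^26) / (4.17392 × 10^15)) = 2π × 427989 s
T = 2.68913 × 10^6 s ≈ 31.12 days

Final answer: 31.12 days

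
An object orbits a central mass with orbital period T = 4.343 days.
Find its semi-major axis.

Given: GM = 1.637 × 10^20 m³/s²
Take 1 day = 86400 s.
T = 4.343 days = 375235 s
GM = 1.637 × 10^20 m³/s²
Kepler's third law: a³ = GM T² / (4π²)
T² = 1.40801 × 10^11 s²
a³ = (1.637 × 10^20) × (1.40801 × 10^11) / (4π²) = 5.83843 × 10^29 m³
a = (a³)^(1/3) = 8.35793 × 10^9 m ≈ 8.358 Gm

Final answer: 8.358 Gm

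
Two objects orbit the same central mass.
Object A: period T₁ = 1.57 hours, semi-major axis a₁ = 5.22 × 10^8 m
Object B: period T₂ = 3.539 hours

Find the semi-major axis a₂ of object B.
T₁ = 1.57 hours = 5652 s
T₂ = 3.539 hours = 12740.4 s
a₁ = 5.22 × 10^8 m
Kepler's third law: (T₂/T₁)² = (a₂/a₁)³  ⇒  a₂ = a₁ (T₂/T₁)^(2/3)
T₂/T₁ = 2.25414
(T₂/T₁)^(2/3) = 1.71918
a₂ = 5.22 × 10^8 m × 1.71918 = 8.9741 × 10^8 m ≈ 8.974 × 10^8 m

Final answer: a₂ = 8.974 × 10^8 m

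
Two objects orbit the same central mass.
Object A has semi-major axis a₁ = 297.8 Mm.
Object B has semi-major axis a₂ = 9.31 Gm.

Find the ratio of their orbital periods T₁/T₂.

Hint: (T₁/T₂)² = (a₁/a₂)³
a₁ = 297.8 Mm = 2.978 × 10^8 m
a₂ = 9.31 Gm = 9.31 × 10^9 m
a₁/a₂ = 0.0319871
T₁/T₂ = (a₁/a₂)^(3/2) = (0.0319871)^1.5 = 0.00572088

Final answer: T₁/T₂ = 0.005721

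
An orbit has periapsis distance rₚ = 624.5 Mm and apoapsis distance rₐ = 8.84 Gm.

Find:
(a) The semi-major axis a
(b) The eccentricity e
rₚ = 624.5 Mm = 6.245 × 10^8 m
rₐ = 8.84 Gm = 8.84 × 10^9 m
(a) a = (rₚ + rₐ)/2 = 4.73225 × 10^9 m ≈ 4.732 Gm
(b) e = (rₐ − rₚ)/(rₐ + rₚ) = (8.2155 × 10^9) / (9.4645 × 10^9) = 0.868033

Final answer:
(a) a = 4.732 Gm
(b) e = 0.868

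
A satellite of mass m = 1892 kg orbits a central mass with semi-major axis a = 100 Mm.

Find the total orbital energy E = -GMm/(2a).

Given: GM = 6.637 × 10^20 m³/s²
a = 100 Mm = 1 × 10^8 m
GM = 6.637 × 10^20 m³/s²
2a = 2 × 10^8 m
GMm = 6.637 × 10^20 × 1892 = 1.25572 × 10^24 m³·kg/s²
E = −GMm/(2a) = -6.2786 × 10^15 J ≈ -6.279 PJ

Final answer: -6.279 PJ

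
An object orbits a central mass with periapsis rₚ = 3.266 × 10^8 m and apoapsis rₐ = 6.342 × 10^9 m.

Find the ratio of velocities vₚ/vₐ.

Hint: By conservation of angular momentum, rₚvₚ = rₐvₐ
rₚ = 3.266 × 10^8 m
rₐ = 6.342 × 10^9 m
rₚvₚ = rₐvₐ  ⇒  vₚ/vₐ = rₐ/rₚ
vₚ/vₐ = (6.342 × 10^9) / (3.266 × 10^8) = 19.4182

Final answer: vₚ/vₐ = 19.42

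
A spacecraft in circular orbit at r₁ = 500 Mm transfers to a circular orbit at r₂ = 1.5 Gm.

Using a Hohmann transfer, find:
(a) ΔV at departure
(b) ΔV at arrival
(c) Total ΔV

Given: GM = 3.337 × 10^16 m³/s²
r₁ = 500 Mm = 5 × 10^8 m
r₂ = 1.5 Gm = 1.5 × 10^9 m
GM = 3.337 × 10^16 m³/s²
Transfer ellipse: a_t = (r₁ + r₂)/2 = 1 × 10^9 m
Circular speed at r₁: v₁ = √(GM/r₁) = 8169.46 m/s
Transfer speed at r₁ (periapsis): v₁ₜ = √(GM(2/r₁ − 1/a_t)) = 10005.5 m/s
(a) ΔV₁ = v₁ₜ − v₁ = 1836.04 m/s ≈ 1.836 km/s
Circular speed at r₂: v₂ = √(GM/r₂) = 4716.64 m/s
Transfer speed at r₂ (apoapsis): v₂ₜ = √(GM(2/r₂ − 1/a_t)) = 3335.17 m/s
(b) ΔV₂ = v₂ − v₂ₜ = 1381.47 m/s ≈ 1.381 km/s
(c) ΔV_total = ΔV₁ + ΔV₂ = 3217.51 m/s ≈ 3.218 km/s

Final answer:
(a) ΔV₁ = 1.836 km/s
(b) ΔV₂ = 1.381 km/s
(c) ΔV_total = 3.218 km/s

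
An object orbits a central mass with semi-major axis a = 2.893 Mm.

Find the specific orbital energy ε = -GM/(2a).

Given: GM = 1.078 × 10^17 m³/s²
a = 2.893 Mm = 2.893 × 10^6 m
GM = 1.078 × 10^17 m³/s²
2a = 5.786 × 10^6 m
ε = −GM/(2a) = -1.86312 × 10^10 J/kg ≈ -18.63 GJ/kg

Final answer: -18.63 GJ/kg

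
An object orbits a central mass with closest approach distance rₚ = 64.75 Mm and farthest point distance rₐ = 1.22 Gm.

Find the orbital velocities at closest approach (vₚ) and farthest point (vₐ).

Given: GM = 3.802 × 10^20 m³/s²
rₚ = 64.75 Mm = 6.475 × 10^7 m
rₐ = 1.22 Gm = 1.22 × 10^9 m
GM = 3.802 × 10^20 m³/s²
a = (rₚ + rₐ)/2 = 6.42375 × 10^8 m
Vis-viva: v² = GM (2/r − 1/a)
vₚ² = 3.802 × 10^20 × (3.0888 × 10^-8 − 1.55672 × 10^-9) = 1.11518 × 10^13 m²/s²
vₚ = 3.33943 × 10^6 m/s ≈ 3339 km/s
vₐ² = 3.802 × 10^20 × (1.63934 × 10^-9 − 1.55672 × 10^-9) = 3.14126 × 10^10 m²/s²
vₐ = 177236 m/s ≈ 177.2 km/s

Final answer: vₚ = 3339 km/s, vₐ = 177.2 km/s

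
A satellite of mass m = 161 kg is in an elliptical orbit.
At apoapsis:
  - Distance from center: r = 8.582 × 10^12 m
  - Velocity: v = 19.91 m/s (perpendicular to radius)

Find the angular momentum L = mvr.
r = 8.582 × 10^12 m
v = 19.91 m/s
vr = 19.91 × 8.582 × 10^12 = 1.70868 × 10^14 m²/s
L = m × vr = 161 × 1.70868 × 10^14 = 2.75097 × 10^16 kg·m²/s ≈ 2.751 × 10^16 kg·m²/s

Final answer: L = 2.751 × 10^16 kg·m²/s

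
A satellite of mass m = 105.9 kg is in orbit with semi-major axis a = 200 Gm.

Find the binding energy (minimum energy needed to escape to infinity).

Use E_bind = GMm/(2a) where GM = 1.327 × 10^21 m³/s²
a = 200 Gm = 2 × 10^11 m
GM = 1.327 × 10^21 m³/s²
m = 105.9 kg
GMm = 1.327 × 10^21 × 105.9 = 1.40529 × 10^23 m³·kg/s²
2a = 4 × 10^11 m
E_bind = GMm/(2a) = 3.51323 × 10^11 J ≈ 351.3 GJ

Final answer: 351.3 GJ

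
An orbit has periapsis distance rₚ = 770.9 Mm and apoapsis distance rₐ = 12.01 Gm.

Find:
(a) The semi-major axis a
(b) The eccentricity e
rₚ = 770.9 Mm = 7.709 × 10^8 m
rₐ = 12.01 Gm = 1.201 × 10^10 m
(a) a = (rₚ + rₐ)/2 = 6.39045 × 10^9 m ≈ 6.39 Gm
(b) e = (rₐ − rₚ)/(rₐ + rₚ) = (1.12391 × 10^10) / (1.27809 × 10^10) = 0.879367

Final answer:
(a) a = 6.39 Gm
(b) e = 0.8794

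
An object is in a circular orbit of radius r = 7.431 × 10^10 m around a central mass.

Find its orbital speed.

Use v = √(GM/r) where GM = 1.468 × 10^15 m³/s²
r = 7.431 × 10^10 m
GM = 1.468 × 10^15 m³/s²
GM/r = (1.468 × 10^15) / (7.431 × 10^10) = 19755.1 m²/s²
v = √(GM/r) = 140.553 m/s ≈ 140.6 m/s

Final answer: 140.6 m/s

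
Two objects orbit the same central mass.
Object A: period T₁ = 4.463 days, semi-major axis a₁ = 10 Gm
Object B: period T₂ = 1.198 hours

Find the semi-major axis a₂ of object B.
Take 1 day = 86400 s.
T₁ = 4.463 days = 385603 s
T₂ = 1.198 hours = 4312.8 s
a₁ = 10 Gm = 1 × 10^10 m
Kepler's third law: (T₂/T₁)² = (a₂/a₁)³  ⇒  a₂ = a₁ (T₂/T₁)^(2/3)
T₂/T₁ = 0.0111846
(T₂/T₁)^(2/3) = 0.0500126
a₂ = 1 × 10^10 m × 0.0500126 = 5.00126 × 10^8 m ≈ 500.1 Mm

Final answer: a₂ = 500.1 Mm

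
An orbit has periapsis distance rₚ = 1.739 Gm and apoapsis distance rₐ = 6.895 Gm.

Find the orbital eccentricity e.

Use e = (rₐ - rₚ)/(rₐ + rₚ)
rₚ = 1.739 Gm = 1.739 × 10^9 m
rₐ = 6.895 Gm = 6.895 × 10^9 m
rₐ − rₚ = 5.156 × 10^9 m
rₐ + rₚ = 8.634 × 10^9 m
e = (rₐ − rₚ)/(rₐ + rₚ) = 0.597174

Final answer: e = 0.5972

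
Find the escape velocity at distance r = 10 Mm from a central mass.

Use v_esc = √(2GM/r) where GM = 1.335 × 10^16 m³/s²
r = 10 Mm = 1 × 10^7 m
GM = 1.335 × 10^16 m³/s²
2GM/r = 2 × (1.335 × 10^16) / (1 × 10^7) = 2.67 × 10^9 m²/s²
v_esc = √(2GM/r) = 51672 m/s ≈ 51.67 km/s

Final answer: 51.67 km/s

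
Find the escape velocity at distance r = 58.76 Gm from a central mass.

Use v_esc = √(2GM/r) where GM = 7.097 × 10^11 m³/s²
r = 58.76 Gm = 5.876 × 10^10 m
GM = 7.097 × 10^11 m³/s²
2GM/r = 2 × (7.097 × 10^11) / (5.876 × 10^10) = 24.1559 m²/s²
v_esc = √(2GM/r) = 4.91486 m/s ≈ 4.915 m/s

Final answer: 4.915 m/s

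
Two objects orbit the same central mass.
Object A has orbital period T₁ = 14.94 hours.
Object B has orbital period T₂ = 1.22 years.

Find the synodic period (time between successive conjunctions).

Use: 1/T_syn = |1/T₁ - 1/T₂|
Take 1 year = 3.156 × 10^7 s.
T₁ = 14.94 hours = 53784 s
T₂ = 1.22 years = 3.85032 × 10^7 s
1/T₁ = 1.85929 × 10^-5 s⁻¹
1/T₂ = 2.59719 × 10^-8 s⁻¹
|1/T₁ − 1/T₂| = 1.85669 × 10^-5 s⁻¹
T_syn = 1 / |1/T₁ − 1/T₂| = 53859.2 s ≈ 14.96 hours

Final answer: T_syn = 14.96 hours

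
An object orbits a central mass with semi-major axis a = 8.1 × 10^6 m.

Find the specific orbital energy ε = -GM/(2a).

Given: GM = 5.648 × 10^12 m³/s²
a = 8.1 × 10^6 m
GM = 5.648 × 10^12 m³/s²
2a = 1.62 × 10^7 m
ε = −GM/(2a) = -348642 J/kg ≈ -348.6 kJ/kg

Final answer: -348.6 kJ/kg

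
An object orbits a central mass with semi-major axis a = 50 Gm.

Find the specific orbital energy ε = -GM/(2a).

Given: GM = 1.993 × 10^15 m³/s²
a = 50 Gm = 5 × 10^10 m
GM = 1.993 × 10^15 m³/s²
2a = 1 × 10^11 m
ε = −GM/(2a) = -19930 J/kg ≈ -19.93 kJ/kg

Final answer: -19.93 kJ/kg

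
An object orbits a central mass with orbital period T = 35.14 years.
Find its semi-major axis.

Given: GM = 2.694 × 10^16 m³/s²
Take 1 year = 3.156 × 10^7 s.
T = 35.14 years = 1.10902 × 10^9 s
GM = 2.694 × 10^16 m³/s²
Kepler's third law: a³ = GM T² / (4π²)
T² = 1.22992 × 10^18 s²
a³ = (2.694 × 10^16) × (1.22992 × 10^18) / (4π²) = 8.39296 × 10^32 m³
a = (a³)^(1/3) = 9.43275 × 10^10 m ≈ 94.33 Gm

Final answer: 94.33 Gm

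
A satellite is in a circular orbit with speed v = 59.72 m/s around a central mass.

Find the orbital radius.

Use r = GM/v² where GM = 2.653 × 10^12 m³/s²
v = 59.72 m/s
GM = 2.653 × 10^12 m³/s²
v² = 3566.48 m²/s²
r = GM/v² = (2.653 × 10^12) / 3566.48 = 7.43871 × 10^8 m ≈ 7.439 × 10^8 m

Final answer: 7.439 × 10^8 m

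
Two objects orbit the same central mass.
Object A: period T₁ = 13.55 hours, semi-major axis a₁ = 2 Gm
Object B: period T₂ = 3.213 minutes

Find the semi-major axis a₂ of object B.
T₁ = 13.55 hours = 48780 s
T₂ = 3.213 minutes = 192.78 s
a₁ = 2 Gm = 2 × 10^9 m
Kepler's third law: (T₂/T₁)² = (a₂/a₁)³  ⇒  a₂ = a₁ (T₂/T₁)^(2/3)
T₂/T₁ = 0.00395203
(T₂/T₁)^(2/3) = 0.0249966
a₂ = 2 × 10^9 m × 0.0249966 = 4.99931 × 10^7 m ≈ 49.99 Mm

Final answer: a₂ = 49.99 Mm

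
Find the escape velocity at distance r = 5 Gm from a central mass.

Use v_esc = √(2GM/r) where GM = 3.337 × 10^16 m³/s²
r = 5 Gm = 5 × 10^9 m
GM = 3.337 × 10^16 m³/s²
2GM/r = 2 × (3.337 × 10^16) / (5 × 10^9) = 1.3348 × 10^7 m²/s²
v_esc = √(2GM/r) = 3653.49 m/s ≈ 3.653 km/s

Final answer: 3.653 km/s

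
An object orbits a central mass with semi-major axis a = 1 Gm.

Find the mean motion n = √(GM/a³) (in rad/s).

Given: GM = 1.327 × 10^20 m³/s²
a = 1 Gm = 1 × 10^9 m
GM = 1.327 × 10^20 m³/s²
a³ = 1 × 10^27 m³
GM/a³ = (1.327 × 10^20) / (1 × 10^27) = 1.327 × 10^-7 s⁻²
n = √(GM/a³) = 0.00036428 rad/s ≈ 0.0003643 rad/s

Final answer: n = 0.0003643 rad/s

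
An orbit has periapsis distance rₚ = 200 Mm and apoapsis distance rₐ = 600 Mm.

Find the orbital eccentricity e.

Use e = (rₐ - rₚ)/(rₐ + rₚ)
rₚ = 200 Mm = 2 × 10^8 m
rₐ = 600 Mm = 6 × 10^8 m
rₐ − rₚ = 4 × 10^8 m
rₐ + rₚ = 8 × 10^8 m
e = (rₐ − rₚ)/(rₐ + rₚ) = 0.5

Final answer: e = 0.5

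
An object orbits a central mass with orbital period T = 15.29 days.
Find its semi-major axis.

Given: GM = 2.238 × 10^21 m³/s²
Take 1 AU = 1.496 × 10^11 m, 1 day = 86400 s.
T = 15.29 days = 1.32106 × 10^6 s
GM = 2.238 × 10^21 m³/s²
Kepler's third law: a³ = GM T² / (4π²)
T² = 1.74519 × 10^12 s²
a³ = (2.238 × 10^21) × (1.74519 × 10^12) / (4π²) = 9.89334 × 10^31 m³
a = (a³)^(1/3) = 4.62503 × 10^10 m ≈ 0.3092 AU

Final answer: 0.3092 AU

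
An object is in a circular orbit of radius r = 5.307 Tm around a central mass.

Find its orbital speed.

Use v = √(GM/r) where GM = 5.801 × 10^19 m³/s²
r = 5.307 Tm = 5.307 × 10^12 m
GM = 5.801 × 10^19 m³/s²
GM/r = (5.801 × 10^19) / (5.307 × 10^12) = 1.09308 × 10^7 m²/s²
v = √(GM/r) = 3306.18 m/s ≈ 3.306 km/s

Final answer: 3.306 km/s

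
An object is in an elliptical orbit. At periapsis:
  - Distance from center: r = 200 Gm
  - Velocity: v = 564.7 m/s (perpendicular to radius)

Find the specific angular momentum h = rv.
r = 200 Gm = 2 × 10^11 m
v = 564.7 m/s
h = rv = 2 × 10^11 × 564.7 = 1.1294 × 10^14 m²/s ≈ 1.129 × 10^14 m²/s

Final answer: h = 1.129 × 10^14 m²/s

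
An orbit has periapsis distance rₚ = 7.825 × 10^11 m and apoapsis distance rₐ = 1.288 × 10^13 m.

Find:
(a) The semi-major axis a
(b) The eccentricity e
rₚ = 7.825 × 10^11 m
rₐ = 1.288 × 10^13 m
(a) a = (rₚ + rₐ)/2 = 6.83125 × 10^12 m ≈ 6.831 × 10^12 m
(b) e = (rₐ − rₚ)/(rₐ + rₚ) = (1.20975 × 10^13) / (1.36625 × 10^13) = 0.885453

Final answer:
(a) a = 6.831 × 10^12 m
(b) e = 0.8855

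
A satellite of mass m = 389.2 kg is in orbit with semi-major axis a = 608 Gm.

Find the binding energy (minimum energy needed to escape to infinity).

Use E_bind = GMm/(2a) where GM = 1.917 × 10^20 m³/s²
a = 608 Gm = 6.08 × 10^11 m
GM = 1.917 × 10^20 m³/s²
m = 389.2 kg
GMm = 1.917 × 10^20 × 389.2 = 7.46096 × 10^22 m³·kg/s²
2a = 1.216 × 10^12 m
E_bind = GMm/(2a) = 6.13566 × 10^10 J ≈ 61.36 GJ

Final answer: 61.36 GJ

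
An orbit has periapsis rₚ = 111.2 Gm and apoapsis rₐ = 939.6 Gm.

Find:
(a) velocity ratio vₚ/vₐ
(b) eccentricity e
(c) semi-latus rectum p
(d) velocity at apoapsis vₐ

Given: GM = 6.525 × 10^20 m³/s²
rₚ = 111.2 Gm = 1.112 × 10^11 m
rₐ = 939.6 Gm = 9.396 × 10^11 m
GM = 6.525 × 10^20 m³/s²
a = (rₚ + rₐ)/2 = 5.254 × 10^11 m
e = (rₐ − rₚ)/(rₐ + rₚ) = (8.284 × 10^11) / (1.0508 × 10^12) = 0.788352
(a) vₚ/vₐ = rₐ/rₚ (angular momentum) = (9.396 × 10^11) / (1.112 × 10^11) = 8.44964 ≈ 8.45
(b) e = 0.788352 ≈ 0.7884
(c) 1 − e² = 0.378502;  p = a(1 − e²) = 5.254 × 10^11 × 0.378502 = 1.98865 × 10^11 m ≈ 198.9 Gm
(d) vₐ² = GM (2/rₐ − 1/a) = 6.525 × 10^20 × (2.12857 × 10^-12 − 1.90331 × 10^-12) = 1.46978 × 10^8 m²/s²;  vₐ = 12123.4 m/s ≈ 12.12 km/s

Final answer:
(a) velocity ratio vₚ/vₐ = 8.45
(b) eccentricity e = 0.7884
(c) semi-latus rectum p = 198.9 Gm
(d) velocity at apoapsis vₐ = 12.12 km/s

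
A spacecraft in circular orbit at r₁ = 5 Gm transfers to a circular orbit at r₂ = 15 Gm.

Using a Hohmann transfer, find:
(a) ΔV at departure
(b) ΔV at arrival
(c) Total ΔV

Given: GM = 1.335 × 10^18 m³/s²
r₁ = 5 Gm = 5 × 10^9 m
r₂ = 15 Gm = 1.5 × 10^10 m
GM = 1.335 × 10^18 m³/s²
Transfer ellipse: a_t = (r₁ + r₂)/2 = 1 × 10^10 m
Circular speed at r₁: v₁ = √(GM/r₁) = 16340.1 m/s
Transfer speed at r₁ (periapsis): v₁ₜ = √(GM(2/r₁ − 1/a_t)) = 20012.5 m/s
(a) ΔV₁ = v₁ₜ − v₁ = 3672.36 m/s ≈ 3.672 km/s
Circular speed at r₂: v₂ = √(GM/r₂) = 9433.98 m/s
Transfer speed at r₂ (apoapsis): v₂ₜ = √(GM(2/r₂ − 1/a_t)) = 6670.83 m/s
(b) ΔV₂ = v₂ − v₂ₜ = 2763.15 m/s ≈ 2.763 km/s
(c) ΔV_total = ΔV₁ + ΔV₂ = 6435.51 m/s ≈ 6.436 km/s

Final answer:
(a) ΔV₁ = 3.672 km/s
(b) ΔV₂ = 2.763 km/s
(c) ΔV_total = 6.436 km/s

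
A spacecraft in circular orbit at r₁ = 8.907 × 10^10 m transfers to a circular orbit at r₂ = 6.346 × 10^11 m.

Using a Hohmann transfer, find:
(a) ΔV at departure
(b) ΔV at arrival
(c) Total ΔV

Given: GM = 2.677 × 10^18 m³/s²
r₁ = 8.907 × 10^10 m
r₂ = 6.346 × 10^11 m
GM = 2.677 × 10^18 m³/s²
Transfer ellipse: a_t = (r₁ + r₂)/2 = 3.61835 × 10^11 m
Circular speed at r₁: v₁ = √(GM/r₁) = 5482.25 m/s
Transfer speed at r₁ (periapsis): v₁ₜ = √(GM(2/r₁ − 1/a_t)) = 7260.28 m/s
(a) ΔV₁ = v₁ₜ − v₁ = 1778.03 m/s ≈ 1.778 km/s
Circular speed at r₂: v₂ = √(GM/r₂) = 2053.88 m/s
Transfer speed at r₂ (apoapsis): v₂ₜ = √(GM(2/r₂ − 1/a_t)) = 1019.02 m/s
(b) ΔV₂ = v₂ − v₂ₜ = 1034.85 m/s ≈ 1.035 km/s
(c) ΔV_total = ΔV₁ + ΔV₂ = 2812.88 m/s ≈ 2.813 km/s

Final answer:
(a) ΔV₁ = 1.778 km/s
(b) ΔV₂ = 1.035 km/s
(c) ΔV_total = 2.813 km/s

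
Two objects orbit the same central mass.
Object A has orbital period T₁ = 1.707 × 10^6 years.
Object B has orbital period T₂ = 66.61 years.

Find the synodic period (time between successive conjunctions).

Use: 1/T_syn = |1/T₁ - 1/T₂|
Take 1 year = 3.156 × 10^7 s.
T₁ = 1.707 × 10^6 years = 5.38729 × 10^13 s
T₂ = 66.61 years = 2.10221 × 10^9 s
1/T₁ = 1.85622 × 10^-14 s⁻¹
1/T₂ = 4.7569 × 10^-10 s⁻¹
|1/T₁ − 1/T₂| = 4.75671 × 10^-10 s⁻¹
T_syn = 1 / |1/T₁ − 1/T₂| = 2.10229 × 10^9 s ≈ 66.61 years

Final answer: T_syn = 66.61 years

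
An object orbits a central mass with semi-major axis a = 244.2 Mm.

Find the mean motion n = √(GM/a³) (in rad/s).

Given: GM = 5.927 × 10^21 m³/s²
a = 244.2 Mm = 2.442 × 10^8 m
GM = 5.927 × 10^21 m³/s²
a³ = 1.45625 × 10^25 m³
GM/a³ = (5.927 × 10^21) / (1.45625 × 10^25) = 0.000407003 s⁻²
n = √(GM/a³) = 0.0201743 rad/s ≈ 0.02017 rad/s

Final answer: n = 0.02017 rad/s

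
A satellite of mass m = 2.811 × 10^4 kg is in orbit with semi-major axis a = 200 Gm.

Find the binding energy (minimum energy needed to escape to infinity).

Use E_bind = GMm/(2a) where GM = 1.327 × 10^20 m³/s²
a = 200 Gm = 2 × 10^11 m
GM = 1.327 × 10^20 m³/s²
m = 2.811 × 10^4 kg
GMm = 1.327 × 10^20 × 28110 = 3.7302 × 10^24 m³·kg/s²
2a = 4 × 10^11 m
E_bind = GMm/(2a) = 9.32549 × 10^12 J ≈ 9.325 TJ

Final answer: 9.325 TJ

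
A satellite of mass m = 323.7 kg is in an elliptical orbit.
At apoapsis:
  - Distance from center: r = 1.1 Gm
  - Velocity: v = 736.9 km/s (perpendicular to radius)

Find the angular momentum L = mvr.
r = 1.1 Gm = 1.1 × 10^9 m
v = 736.9 km/s = 736900 m/s
vr = 736900 × 1.1 × 10^9 = 8.1059 × 10^14 m²/s
L = m × vr = 323.7 × 8.1059 × 10^14 = 2.62388 × 10^17 kg·m²/s ≈ 2.624 × 10^17 kg·m²/s

Final answer: L = 2.624 × 10^17 kg·m²/s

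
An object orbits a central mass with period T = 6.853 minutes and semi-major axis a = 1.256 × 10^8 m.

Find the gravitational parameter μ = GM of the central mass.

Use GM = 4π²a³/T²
T = 6.853 minutes = 411.18 s
a = 1.256 × 10^8 m
a³ = 1.98139 × 10^24 m³
T² = 169069 s²
GM = 4π² × (1.98139 × 10^24) / 169069 = 4.62663 × 10^20 m³/s²
GM ≈ 4.627 × 10^20 m³/s²

Final answer: GM = 4.627 × 10^20 m³/s²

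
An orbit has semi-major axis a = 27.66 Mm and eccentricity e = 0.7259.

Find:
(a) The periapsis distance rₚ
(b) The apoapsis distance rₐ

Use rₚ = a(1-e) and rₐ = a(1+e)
a = 27.66 Mm = 2.766 × 10^7 m
e = 0.7259:  1 − e = 0.2741,  1 + e = 1.7259
(a) rₚ = a(1 − e) = 2.766 × 10^7 m × 0.2741 = 7.58161 × 10^6 m ≈ 7.582 Mm
(b) rₐ = a(1 + e) = 2.766 × 10^7 m × 1.7259 = 4.77384 × 10^7 m ≈ 47.74 Mm

Final answer:
(a) rₚ = 7.582 Mm
(b) rₐ = 47.74 Mm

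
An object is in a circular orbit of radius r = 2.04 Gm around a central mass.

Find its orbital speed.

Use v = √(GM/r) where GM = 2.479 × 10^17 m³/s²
r = 2.04 Gm = 2.04 × 10^9 m
GM = 2.479 × 10^17 m³/s²
GM/r = (2.479 × 10^17) / (2.04 × 10^9) = 1.2152 × 10^8 m²/s²
v = √(GM/r) = 11023.6 m/s ≈ 11.02 km/s

Final answer: 11.02 km/s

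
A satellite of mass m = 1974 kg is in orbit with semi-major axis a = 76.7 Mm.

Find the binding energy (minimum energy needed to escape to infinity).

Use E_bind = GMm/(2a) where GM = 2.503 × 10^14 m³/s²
a = 76.7 Mm = 7.67 × 10^7 m
GM = 2.503 × 10^14 m³/s²
m = 1974 kg
GMm = 2.503 × 10^14 × 1974 = 4.94092 × 10^17 m³·kg/s²
2a = 1.534 × 10^8 m
E_bind = GMm/(2a) = 3.22094 × 10^9 J ≈ 3.221 GJ

Final answer: 3.221 GJ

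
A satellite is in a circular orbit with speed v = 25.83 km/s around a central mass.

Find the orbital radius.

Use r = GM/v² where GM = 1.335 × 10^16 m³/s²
v = 25.83 km/s = 25830 m/s
GM = 1.335 × 10^16 m³/s²
v² = 6.67189 × 10^8 m²/s²
r = GM/v² = (1.335 × 10^16) / (6.67189 × 10^8) = 2.00093 × 10^7 m ≈ 20.01 Mm

Final answer: 20.01 Mm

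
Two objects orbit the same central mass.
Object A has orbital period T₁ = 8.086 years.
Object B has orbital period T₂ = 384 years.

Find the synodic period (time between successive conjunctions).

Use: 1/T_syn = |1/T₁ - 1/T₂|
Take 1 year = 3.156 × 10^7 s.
T₁ = 8.086 years = 2.55194 × 10^8 s
T₂ = 384 years = 1.2119 × 10^10 s
1/T₁ = 3.91858 × 10^-9 s⁻¹
1/T₂ = 8.25148 × 10^-11 s⁻¹
|1/T₁ − 1/T₂| = 3.83607 × 10^-9 s⁻¹
T_syn = 1 / |1/T₁ − 1/T₂| = 2.60683 × 10^8 s ≈ 8.26 years

Final answer: T_syn = 8.26 years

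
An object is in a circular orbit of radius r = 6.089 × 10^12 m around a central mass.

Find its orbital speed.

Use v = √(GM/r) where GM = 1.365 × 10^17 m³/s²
r = 6.089 × 10^12 m
GM = 1.365 × 10^17 m³/s²
GM/r = (1.365 × 10^17) / (6.089 × 10^12) = 22417.5 m²/s²
v = √(GM/r) = 149.725 m/s ≈ 149.7 m/s

Final answer: 149.7 m/s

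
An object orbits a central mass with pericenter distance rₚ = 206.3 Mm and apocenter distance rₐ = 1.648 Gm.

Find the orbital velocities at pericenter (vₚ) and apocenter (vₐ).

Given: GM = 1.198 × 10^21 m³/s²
rₚ = 206.3 Mm = 2.063 × 10^8 m
rₐ = 1.648 Gm = 1.648 × 10^9 m
GM = 1.198 × 10^21 m³/s²
a = (rₚ + rₐ)/2 = 9.2715 × 10^8 m
Vis-viva: v² = GM (2/r − 1/a)
vₚ² = 1.198 × 10^21 × (9.69462 × 10^-9 − 1.07857 × 10^-9) = 1.0322 × 10^13 m²/s²
vₚ = 3.21279 × 10^6 m/s ≈ 3213 km/s
vₐ² = 1.198 × 10^21 × (1.21359 × 10^-9 − 1.07857 × 10^-9) = 1.61752 × 10^11 m²/s²
vₐ = 402184 m/s ≈ 402.2 km/s

Final answer: vₚ = 3213 km/s, vₐ = 402.2 km/s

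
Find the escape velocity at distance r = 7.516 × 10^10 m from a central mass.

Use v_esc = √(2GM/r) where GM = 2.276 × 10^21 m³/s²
r = 7.516 × 10^10 m
GM = 2.276 × 10^21 m³/s²
2GM/r = 2 × (2.276 × 10^21) / (7.516 × 10^10) = 6.05641 × 10^10 m²/s²
v_esc = √(2GM/r) = 246098 m/s ≈ 246.1 km/s

Final answer: 246.1 km/s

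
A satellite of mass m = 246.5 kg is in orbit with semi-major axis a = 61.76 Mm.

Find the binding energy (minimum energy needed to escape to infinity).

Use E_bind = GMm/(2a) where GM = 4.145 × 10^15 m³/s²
a = 61.76 Mm = 6.176 × 10^7 m
GM = 4.145 × 10^15 m³/s²
m = 246.5 kg
GMm = 4.145 × 10^15 × 246.5 = 1.02174 × 10^18 m³·kg/s²
2a = 1.2352 × 10^8 m
E_bind = GMm/(2a) = 8.27188 × 10^9 J ≈ 8.272 GJ

Final answer: 8.272 GJ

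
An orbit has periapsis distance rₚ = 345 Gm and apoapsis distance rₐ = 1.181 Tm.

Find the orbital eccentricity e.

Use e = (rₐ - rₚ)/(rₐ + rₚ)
rₚ = 345 Gm = 3.45 × 10^11 m
rₐ = 1.181 Tm = 1.181 × 10^12 m
rₐ − rₚ = 8.36 × 10^11 m
rₐ + rₚ = 1.526 × 10^12 m
e = (rₐ − rₚ)/(rₐ + rₚ) = 0.547837

Final answer: e = 0.5478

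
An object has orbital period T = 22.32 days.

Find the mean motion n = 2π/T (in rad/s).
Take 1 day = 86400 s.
T = 22.32 days = 1.92845 × 10^6 s
n = 2π / (1.92845 × 10^6 s) = 3.25816 × 10^-6 rad/s ≈ 3.258 × 10^-6 rad/s

Final answer: n = 3.258 × 10^-6 rad/s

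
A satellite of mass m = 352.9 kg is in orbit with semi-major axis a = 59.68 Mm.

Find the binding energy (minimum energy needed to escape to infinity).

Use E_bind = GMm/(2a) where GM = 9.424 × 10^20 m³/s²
a = 59.68 Mm = 5.968 × 10^7 m
GM = 9.424 × 10^20 m³/s²
m = 352.9 kg
GMm = 9.424 × 10^20 × 352.9 = 3.32573 × 10^23 m³·kg/s²
2a = 1.1936 × 10^8 m
E_bind = GMm/(2a) = 2.7863 × 10^15 J ≈ 2.786 PJ

Final answer: 2.786 PJ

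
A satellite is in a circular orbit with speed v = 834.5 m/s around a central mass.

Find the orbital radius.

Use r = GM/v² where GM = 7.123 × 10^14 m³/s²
v = 834.5 m/s
GM = 7.123 × 10^14 m³/s²
v² = 696390 m²/s²
r = GM/v² = (7.123 × 10^14) / 696390 = 1.02285 × 10^9 m ≈ 1.023 Gm

Final answer: 1.023 Gm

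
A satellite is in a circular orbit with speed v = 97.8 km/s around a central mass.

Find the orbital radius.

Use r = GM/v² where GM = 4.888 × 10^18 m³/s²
v = 97.8 km/s = 97800 m/s
GM = 4.888 × 10^18 m³/s²
v² = 9.56484 × 10^9 m²/s²
r = GM/v² = (4.888 × 10^18) / (9.56484 × 10^9) = 5.11038 × 10^8 m ≈ 5.11 × 10^8 m

Final answer: 5.11 × 10^8 m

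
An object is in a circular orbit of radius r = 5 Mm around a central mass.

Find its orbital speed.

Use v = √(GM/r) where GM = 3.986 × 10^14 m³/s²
r = 5 Mm = 5 × 10^6 m
GM = 3.986 × 10^14 m³/s²
GM/r = (3.986 × 10^14) / (5 × 10^6) = 7.972 × 10^7 m²/s²
v = √(GM/r) = 8928.61 m/s ≈ 8.929 km/s

Final answer: 8.929 km/s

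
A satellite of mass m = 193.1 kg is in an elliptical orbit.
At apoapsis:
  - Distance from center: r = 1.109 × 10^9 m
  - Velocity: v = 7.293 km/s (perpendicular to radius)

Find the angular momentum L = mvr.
r = 1.109 × 10^9 m
v = 7.293 km/s = 7293 m/s
vr = 7293 × 1.109 × 10^9 = 8.08794 × 10^12 m²/s
L = m × vr = 193.1 × 8.08794 × 10^12 = 1.56178 × 10^15 kg·m²/s ≈ 1.562 × 10^15 kg·m²/s

Final answer: L = 1.562 × 10^15 kg·m²/s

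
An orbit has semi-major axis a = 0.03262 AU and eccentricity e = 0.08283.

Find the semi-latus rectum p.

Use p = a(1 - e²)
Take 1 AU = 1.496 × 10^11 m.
a = 0.03262 AU = 4.87995 × 10^9 m
e = 0.08283,  e² = 0.00686081,  1 − e² = 0.993139
p = a(1 − e²) = 4.87995 × 10^9 m × 0.993139 = 4.84647 × 10^9 m ≈ 0.0324 AU

Final answer: p = 0.0324 AU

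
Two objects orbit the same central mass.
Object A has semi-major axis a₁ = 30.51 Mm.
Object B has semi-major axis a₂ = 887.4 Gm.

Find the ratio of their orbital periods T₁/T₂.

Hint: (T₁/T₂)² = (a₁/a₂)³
a₁ = 30.51 Mm = 3.051 × 10^7 m
a₂ = 887.4 Gm = 8.874 × 10^11 m
a₁/a₂ = 3.43813 × 10^-5
T₁/T₂ = (a₁/a₂)^(3/2) = (3.43813 × 10^-5)^1.5 = 2.01597 × 10^-7

Final answer: T₁/T₂ = 2.016 × 10^-7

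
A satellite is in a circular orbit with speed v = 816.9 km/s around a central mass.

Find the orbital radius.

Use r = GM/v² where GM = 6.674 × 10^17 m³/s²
v = 816.9 km/s = 816900 m/s
GM = 6.674 × 10^17 m³/s²
v² = 6.67326 × 10^11 m²/s²
r = GM/v² = (6.674 × 10^17) / (6.67326 × 10^11) = 1.00011 × 10^6 m ≈ 1 Mm

Final answer: 1 Mm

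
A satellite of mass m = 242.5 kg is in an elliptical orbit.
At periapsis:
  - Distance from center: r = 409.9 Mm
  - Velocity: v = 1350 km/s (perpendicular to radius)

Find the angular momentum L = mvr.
r = 409.9 Mm = 4.099 × 10^8 m
v = 1350 km/s = 1.35 × 10^6 m/s
vr = 1.35 × 10^6 × 4.099 × 10^8 = 5.53365 × 10^14 m²/s
L = m × vr = 242.5 × 5.53365 × 10^14 = 1.34191 × 10^17 kg·m²/s ≈ 1.342 × 10^17 kg·m²/s

Final answer: L = 1.342 × 10^17 kg·m²/s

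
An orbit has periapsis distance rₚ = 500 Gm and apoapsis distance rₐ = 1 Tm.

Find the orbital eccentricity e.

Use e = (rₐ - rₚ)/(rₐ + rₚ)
rₚ = 500 Gm = 5 × 10^11 m
rₐ = 1 Tm = 1 × 10^12 m
rₐ − rₚ = 5 × 10^11 m
rₐ + rₚ = 1.5 × 10^12 m
e = (rₐ − rₚ)/(rₐ + rₚ) = 0.333333

Final answer: e = 0.3333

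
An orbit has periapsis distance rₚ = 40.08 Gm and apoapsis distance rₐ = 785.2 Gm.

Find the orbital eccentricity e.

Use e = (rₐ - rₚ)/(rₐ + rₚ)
rₚ = 40.08 Gm = 4.008 × 10^10 m
rₐ = 785.2 Gm = 7.852 × 10^11 m
rₐ − rₚ = 7.4512 × 10^11 m
rₐ + rₚ = 8.2528 × 10^11 m
e = (rₐ − rₚ)/(rₐ + rₚ) = 0.902869

Final answer: e = 0.9029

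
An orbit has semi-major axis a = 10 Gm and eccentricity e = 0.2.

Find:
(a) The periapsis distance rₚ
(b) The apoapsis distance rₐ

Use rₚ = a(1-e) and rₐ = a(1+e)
a = 10 Gm = 1 × 10^10 m
e = 0.2:  1 − e = 0.8,  1 + e = 1.2
(a) rₚ = a(1 − e) = 1 × 10^10 m × 0.8 = 8 × 10^9 m ≈ 8 Gm
(b) rₐ = a(1 + e) = 1 × 10^10 m × 1.2 = 1.2 × 10^10 m ≈ 12 Gm

Final answer:
(a) rₚ = 8 Gm
(b) rₐ = 12 Gm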